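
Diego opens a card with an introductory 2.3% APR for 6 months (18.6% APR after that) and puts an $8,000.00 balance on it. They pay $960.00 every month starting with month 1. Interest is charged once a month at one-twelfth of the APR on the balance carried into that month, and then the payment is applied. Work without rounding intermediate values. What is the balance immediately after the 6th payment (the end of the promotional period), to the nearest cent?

$2,304.77

Promo months 1–6 at r₀ = 2.3%/12 = 0.00191667; months 7+ at r₁ = 18.6%/12 = 0.0155.
After month 6: iterate B ← B·(1+r₀) − $960.00 for 6 months → $2,304.77.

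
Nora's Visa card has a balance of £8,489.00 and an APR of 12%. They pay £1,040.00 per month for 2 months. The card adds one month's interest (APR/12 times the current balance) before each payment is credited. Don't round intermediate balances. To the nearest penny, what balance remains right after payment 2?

Monthly rate r = 12%/12 = 1% = 0.01.
Each month: B ← B·(1+r) − £1,040.00.
Month 1: interest £84.89; balance after payment £7,533.89.
Month 2: interest £75.34; balance after payment £6,569.23.

£6,569.23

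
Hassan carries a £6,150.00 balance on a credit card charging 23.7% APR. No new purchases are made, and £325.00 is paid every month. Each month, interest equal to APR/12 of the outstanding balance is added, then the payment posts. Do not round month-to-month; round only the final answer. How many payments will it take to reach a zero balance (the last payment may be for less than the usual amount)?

Monthly rate r = 23.7%/12 = 1.975% = 0.01975.
Recurrence: B ← B·(1+r) − £325.00.
Month 1: interest £121.46; balance after payment £5,946.46.
Month 2: interest £117.44; balance after payment £5,738.91.
Closed form: n = −ln(1 − rB₀/P)/ln(1+r) = −ln(0.62627)/ln(1.01975) ≈ 23.928, so the balance reaches zero during payment 24.

24 months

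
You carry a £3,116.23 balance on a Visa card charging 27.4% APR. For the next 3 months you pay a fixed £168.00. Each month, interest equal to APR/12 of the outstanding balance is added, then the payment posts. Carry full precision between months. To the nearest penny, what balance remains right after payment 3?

Monthly rate r = 27.4%/12 = 2.28333% = 0.0228333.
Each month: B ← B·(1+r) − £168.00.
Month 1: interest £71.15; balance after payment £3,019.38.
Month 2: interest £68.94; balance after payment £2,920.33.
Month 3: interest £66.68; balance after payment £2,819.01.

£2,819.01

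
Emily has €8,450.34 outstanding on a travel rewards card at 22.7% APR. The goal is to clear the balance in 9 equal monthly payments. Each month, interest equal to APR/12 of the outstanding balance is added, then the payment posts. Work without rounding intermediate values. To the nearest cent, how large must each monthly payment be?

€1,029.95

Monthly rate r = 22.7%/12 = 1.89167% = 0.0189167.
Level-payment amortization: P = B₀·r / (1 − (1+r)^(−n)) = 8450.34·0.0189167 / (1 − 1.01892^(−9)).
Denominator 1 − (1+r)^(−9) = 0.155203697.
P = 159.852 / 0.155203697 ≈ 1029.95.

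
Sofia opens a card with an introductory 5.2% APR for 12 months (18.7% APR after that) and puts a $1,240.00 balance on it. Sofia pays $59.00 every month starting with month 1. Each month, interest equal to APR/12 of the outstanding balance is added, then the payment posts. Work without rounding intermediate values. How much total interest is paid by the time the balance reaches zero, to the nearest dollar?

Promo months 1–12 at r₀ = 5.2%/12 = 0.00433333; months 13+ at r₁ = 18.7%/12 = 0.0155833.
After month 12: iterate B ← B·(1+r₀) − $59.00 for 12 months → $580.92.
Then at r₁ with $59.00/mo: n₂ = −ln(1 − r₁·B/P)/ln(1+r₁) ≈ 10.77 → 11 more payments.
Total paid = 22·$59.00 + $45.62 = $1,343.62; interest = $1,343.62 − $1,240.00 = $103.62.

$104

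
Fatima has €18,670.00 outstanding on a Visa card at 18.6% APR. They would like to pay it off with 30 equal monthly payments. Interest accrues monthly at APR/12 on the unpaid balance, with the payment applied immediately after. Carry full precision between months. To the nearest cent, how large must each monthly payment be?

Monthly rate r = 18.6%/12 = 1.55% = 0.0155.
Level-payment amortization: P = B₀·r / (1 − (1+r)^(−n)) = 18670.00·0.0155 / (1 − 1.0155^(−30)).
Denominator 1 − (1+r)^(−30) = 0.369620375.
P = 289.385 / 0.369620375 ≈ 782.92.

€782.92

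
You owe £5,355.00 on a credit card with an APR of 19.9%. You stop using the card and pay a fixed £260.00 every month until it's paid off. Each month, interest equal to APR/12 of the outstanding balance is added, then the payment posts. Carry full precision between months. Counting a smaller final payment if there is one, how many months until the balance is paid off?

26 payments

Monthly rate r = 19.9%/12 = 1.65833% = 0.0165833.
Recurrence: B ← B·(1+r) − £260.00.
Month 1: interest £88.80; balance after payment £5,183.80.
Month 2: interest £85.96; balance after payment £5,009.77.
Closed form: n = −ln(1 − rB₀/P)/ln(1+r) = −ln(0.65845)/ln(1.01658) ≈ 25.407, so the balance reaches zero during payment 26.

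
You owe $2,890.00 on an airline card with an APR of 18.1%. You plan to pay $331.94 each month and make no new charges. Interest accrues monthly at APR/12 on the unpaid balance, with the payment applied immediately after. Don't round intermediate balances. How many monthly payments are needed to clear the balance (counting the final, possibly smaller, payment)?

Monthly rate r = 18.1%/12 = 1.50833% = 0.0150833.
Recurrence: B ← B·(1+r) − $331.94.
Month 1: interest $43.59; balance after payment $2,601.65.
Month 2: interest $39.24; balance after payment $2,308.95.
Closed form: n = −ln(1 − rB₀/P)/ln(1+r) = −ln(0.86868)/ln(1.01508) ≈ 9.404, so the balance reaches zero during payment 10.

10 months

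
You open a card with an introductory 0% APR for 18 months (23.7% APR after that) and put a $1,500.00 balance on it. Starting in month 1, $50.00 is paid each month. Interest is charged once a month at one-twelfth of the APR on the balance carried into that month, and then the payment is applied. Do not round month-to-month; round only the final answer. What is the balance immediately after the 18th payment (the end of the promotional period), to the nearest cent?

$600.00

Promo months 1–18 at r₀ = 0%/12 = 0; months 19+ at r₁ = 23.7%/12 = 0.01975.
After month 18 (no interest yet): B = $1,500.00 − 18·$50.00 = $600.00.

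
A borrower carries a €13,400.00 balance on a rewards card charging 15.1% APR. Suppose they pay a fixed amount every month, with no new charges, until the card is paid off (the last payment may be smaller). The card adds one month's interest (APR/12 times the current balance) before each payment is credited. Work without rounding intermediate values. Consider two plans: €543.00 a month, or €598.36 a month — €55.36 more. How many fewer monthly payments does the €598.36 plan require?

Monthly rate r = 15.1%/12 = 1.25833% = 0.0125833.
At €543.00/mo: n = ⌈−ln(1 − rB₀/P)/ln(1+r)⌉ = 30 payments (last €399.69); total interest = total paid − €13,400.00 = €2,746.69.
At €598.36/mo: 27 payments (last €282.25); total interest €2,439.61.
Payments saved = 30 − 27 = 3.

3 fewer payments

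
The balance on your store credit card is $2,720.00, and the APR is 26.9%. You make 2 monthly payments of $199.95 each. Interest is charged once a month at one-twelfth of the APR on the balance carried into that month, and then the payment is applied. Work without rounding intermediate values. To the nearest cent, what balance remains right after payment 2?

$2,438.93

Monthly rate r = 26.9%/12 = 2.24167% = 0.0224167.
Each month: B ← B·(1+r) − $199.95.
Month 1: interest $60.97; balance after payment $2,581.02.
Month 2: interest $57.86; balance after payment $2,438.93.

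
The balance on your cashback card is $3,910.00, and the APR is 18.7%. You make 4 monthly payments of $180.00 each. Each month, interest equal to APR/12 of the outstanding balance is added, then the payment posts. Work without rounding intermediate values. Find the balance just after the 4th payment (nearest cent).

Monthly rate r = 18.7%/12 = 1.55833% = 0.0155833.
Each month: B ← B·(1+r) − $180.00.
Month 1: interest $60.93; balance after payment $3,790.93.
Month 2: interest $59.08; balance after payment $3,670.01.
Month 3: interest $57.19; balance after payment $3,547.20.
Month 4: interest $55.28; balance after payment $3,422.47.

$3,422.47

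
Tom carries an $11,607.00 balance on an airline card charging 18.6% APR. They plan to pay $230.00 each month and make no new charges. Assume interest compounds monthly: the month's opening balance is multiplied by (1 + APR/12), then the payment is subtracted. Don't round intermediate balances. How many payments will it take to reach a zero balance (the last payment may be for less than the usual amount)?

Monthly rate r = 18.6%/12 = 1.55% = 0.0155.
Recurrence: B ← B·(1+r) − $230.00.
Month 1: interest $179.91; balance after payment $11,556.91.
Month 2: interest $179.13; balance after payment $11,506.04.
Closed form: n = −ln(1 − rB₀/P)/ln(1+r) = −ln(0.21779)/ln(1.0155) ≈ 99.097, so the balance reaches zero during payment 100.

100 payments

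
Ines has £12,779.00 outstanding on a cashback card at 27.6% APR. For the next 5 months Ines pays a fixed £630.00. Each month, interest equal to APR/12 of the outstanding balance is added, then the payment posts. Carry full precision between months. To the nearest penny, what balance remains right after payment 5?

£11,019.49

Monthly rate r = 27.6%/12 = 2.3% = 0.023.
Each month: B ← B·(1+r) − £630.00.
Month 1: interest £293.92; balance after payment £12,442.92.
Month 2: interest £286.19; balance after payment £12,099.10.
Month 3: interest £278.28; balance after payment £11,747.38.
Month 4: interest £270.19; balance after payment £11,387.57.
Month 5: interest £261.91; balance after payment £11,019.49.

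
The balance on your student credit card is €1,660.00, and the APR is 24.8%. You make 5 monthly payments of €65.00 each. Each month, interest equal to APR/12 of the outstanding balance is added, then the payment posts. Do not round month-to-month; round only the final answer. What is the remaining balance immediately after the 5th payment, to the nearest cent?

€1,500.06

Monthly rate r = 24.8%/12 = 2.06667% = 0.0206667.
Each month: B ← B·(1+r) − €65.00.
Month 1: interest €34.31; balance after payment €1,629.31.
Month 2: interest €33.67; balance after payment €1,597.98.
Month 3: interest €33.02; balance after payment €1,566.00.
Month 4: interest €32.36; balance after payment €1,533.37.
Month 5: interest €31.69; balance after payment €1,500.06.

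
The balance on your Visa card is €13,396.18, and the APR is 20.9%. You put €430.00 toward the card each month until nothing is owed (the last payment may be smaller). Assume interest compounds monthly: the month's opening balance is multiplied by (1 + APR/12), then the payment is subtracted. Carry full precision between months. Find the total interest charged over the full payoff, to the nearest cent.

€6,083.80

Monthly rate r = 20.9%/12 = 1.74167% = 0.0174167.
Payoff takes n = ⌈−ln(1 − rB₀/P)/ln(1+r)⌉ = ⌈45.300⌉ = 46 payments; the last is €129.98.
Total paid = 45·€430.00 + €129.98 = €19,479.98.
Total interest = total paid − principal = €19,479.98 − €13,396.18 = €6,083.80.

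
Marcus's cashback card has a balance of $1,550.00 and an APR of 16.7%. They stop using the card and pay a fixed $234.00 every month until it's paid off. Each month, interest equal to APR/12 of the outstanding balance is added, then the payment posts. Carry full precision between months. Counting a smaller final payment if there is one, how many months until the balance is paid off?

Monthly rate r = 16.7%/12 = 1.39167% = 0.0139167.
Recurrence: B ← B·(1+r) − $234.00.
Month 1: interest $21.57; balance after payment $1,337.57.
Month 2: interest $18.61; balance after payment $1,122.19.
Closed form: n = −ln(1 − rB₀/P)/ln(1+r) = −ln(0.90782)/ln(1.01392) ≈ 6.998, so the balance reaches zero during payment 7.

7 payments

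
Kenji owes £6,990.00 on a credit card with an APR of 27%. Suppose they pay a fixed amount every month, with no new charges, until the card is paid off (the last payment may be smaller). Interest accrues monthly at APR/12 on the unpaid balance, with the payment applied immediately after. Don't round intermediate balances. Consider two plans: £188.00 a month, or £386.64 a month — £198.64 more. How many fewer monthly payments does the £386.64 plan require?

Monthly rate r = 27%/12 = 2.25% = 0.0225.
At £188.00/mo: n = ⌈−ln(1 − rB₀/P)/ln(1+r)⌉ = 82 payments (last £77.11); total interest = total paid − £6,990.00 = £8,315.11.
At £386.64/mo: 24 payments (last £182.06); total interest £2,084.78.
Payments saved = 82 − 24 = 58.

58 fewer payments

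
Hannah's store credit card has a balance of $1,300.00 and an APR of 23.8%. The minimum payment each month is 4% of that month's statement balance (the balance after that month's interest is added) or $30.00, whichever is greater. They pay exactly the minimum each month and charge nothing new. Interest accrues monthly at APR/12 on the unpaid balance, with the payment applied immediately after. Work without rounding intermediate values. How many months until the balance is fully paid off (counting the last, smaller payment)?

Monthly rate r = 23.8%/12 = 1.98333% = 0.0198333.
While 4% of the post-interest balance exceeds $30.00, each month B ← (B·(1+r))·(1 − 0.04), i.e. B shrinks by the factor (1+r)·0.96 = 0.97904.
This holds for months 1–27. Entering month 28 the balance is $733.76; 4% of the post-interest balance is now below $30.00, so the flat $30.00 minimum applies from here.
From month 28 a fixed $30.00 at rate r clears $733.76 in 34 more payments. Total: 27 + 34 = 61 months.

61 months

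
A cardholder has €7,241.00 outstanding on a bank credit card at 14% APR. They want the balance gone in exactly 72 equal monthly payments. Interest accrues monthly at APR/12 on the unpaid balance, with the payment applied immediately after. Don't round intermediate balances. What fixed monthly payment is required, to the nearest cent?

€149.21

Monthly rate r = 14%/12 = 1.16667% = 0.0116667.
Level-payment amortization: P = B₀·r / (1 − (1+r)^(−n)) = 7241.00·0.0116667 / (1 − 1.01167^(−72)).
Denominator 1 − (1+r)^(−72) = 0.566185294.
P = 84.4783 / 0.566185294 ≈ 149.21.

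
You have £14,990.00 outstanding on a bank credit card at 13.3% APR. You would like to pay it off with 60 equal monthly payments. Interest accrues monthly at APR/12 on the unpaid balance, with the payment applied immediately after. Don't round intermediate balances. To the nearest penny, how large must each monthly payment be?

Monthly rate r = 13.3%/12 = 1.10833% = 0.0110833.
Level-payment amortization: P = B₀·r / (1 − (1+r)^(−n)) = 14990.00·0.0110833 / (1 − 1.01108^(−60)).
Denominator 1 − (1+r)^(−60) = 0.48384171.
P = 166.139 / 0.48384171 ≈ 343.38.

£343.38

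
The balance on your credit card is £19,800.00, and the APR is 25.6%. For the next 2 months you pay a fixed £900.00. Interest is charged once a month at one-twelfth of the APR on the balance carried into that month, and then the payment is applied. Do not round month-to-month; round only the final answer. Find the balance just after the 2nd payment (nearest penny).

£18,834.61

Monthly rate r = 25.6%/12 = 2.13333% = 0.0213333.
Each month: B ← B·(1+r) − £900.00.
Month 1: interest £422.40; balance after payment £19,322.40.
Month 2: interest £412.21; balance after payment £18,834.61.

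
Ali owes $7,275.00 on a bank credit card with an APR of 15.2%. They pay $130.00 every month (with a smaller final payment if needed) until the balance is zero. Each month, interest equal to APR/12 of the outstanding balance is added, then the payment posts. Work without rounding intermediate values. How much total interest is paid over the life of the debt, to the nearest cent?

Monthly rate r = 15.2%/12 = 1.26667% = 0.0126667.
Payoff takes n = ⌈−ln(1 − rB₀/P)/ln(1+r)⌉ = ⌈98.029⌉ = 99 payments; the last is $3.80.
Total paid = 98·$130.00 + $3.80 = $12,743.80.
Total interest = total paid − principal = $12,743.80 − $7,275.00 = $5,468.80.

$5,468.80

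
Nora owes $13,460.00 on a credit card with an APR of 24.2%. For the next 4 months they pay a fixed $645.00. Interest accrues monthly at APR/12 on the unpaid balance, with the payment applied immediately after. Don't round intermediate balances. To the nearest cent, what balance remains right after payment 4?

Monthly rate r = 24.2%/12 = 2.01667% = 0.0201667.
Each month: B ← B·(1+r) − $645.00.
Month 1: interest $271.44; balance after payment $13,086.44.
Month 2: interest $263.91; balance after payment $12,705.35.
Month 3: interest $256.22; balance after payment $12,316.58.
Month 4: interest $248.38; balance after payment $11,919.96.

$11,919.96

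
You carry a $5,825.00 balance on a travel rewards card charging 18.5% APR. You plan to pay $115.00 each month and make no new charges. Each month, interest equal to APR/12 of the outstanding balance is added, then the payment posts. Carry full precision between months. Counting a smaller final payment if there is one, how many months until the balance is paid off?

Monthly rate r = 18.5%/12 = 1.54167% = 0.0154167.
Recurrence: B ← B·(1+r) − $115.00.
Month 1: interest $89.80; balance after payment $5,799.80.
Month 2: interest $89.41; balance after payment $5,774.22.
Closed form: n = −ln(1 − rB₀/P)/ln(1+r) = −ln(0.21911)/ln(1.01542) ≈ 99.233, so the balance reaches zero during payment 100.

100 payments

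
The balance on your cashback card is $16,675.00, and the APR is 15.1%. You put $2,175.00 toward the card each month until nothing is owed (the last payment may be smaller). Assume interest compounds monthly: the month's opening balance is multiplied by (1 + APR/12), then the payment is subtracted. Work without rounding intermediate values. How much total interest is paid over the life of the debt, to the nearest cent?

Monthly rate r = 15.1%/12 = 1.25833% = 0.0125833.
Payoff takes n = ⌈−ln(1 − rB₀/P)/ln(1+r)⌉ = ⌈8.113⌉ = 9 payments; the last is $246.58.
Total paid = 8·$2,175.00 + $246.58 = $17,646.58.
Total interest = total paid − principal = $17,646.58 − $16,675.00 = $971.58.

$971.58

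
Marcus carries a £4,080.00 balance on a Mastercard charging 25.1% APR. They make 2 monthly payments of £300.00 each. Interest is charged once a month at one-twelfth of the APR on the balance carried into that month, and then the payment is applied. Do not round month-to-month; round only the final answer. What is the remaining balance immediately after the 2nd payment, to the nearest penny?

£3,646.19

Monthly rate r = 25.1%/12 = 2.09167% = 0.0209167.
Each month: B ← B·(1+r) − £300.00.
Month 1: interest £85.34; balance after payment £3,865.34.
Month 2: interest £80.85; balance after payment £3,646.19.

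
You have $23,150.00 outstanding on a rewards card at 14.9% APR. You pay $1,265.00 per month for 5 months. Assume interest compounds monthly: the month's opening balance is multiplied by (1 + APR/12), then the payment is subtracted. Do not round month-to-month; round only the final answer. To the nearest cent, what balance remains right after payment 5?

Monthly rate r = 14.9%/12 = 1.24167% = 0.0124167.
Each month: B ← B·(1+r) − $1,265.00.
Month 1: interest $287.45; balance after payment $22,172.45.
Month 2: interest $275.31; balance after payment $21,182.75.
Month 3: interest $263.02; balance after payment $20,180.77.
Month 4: interest $250.58; balance after payment $19,166.35.
Month 5: interest $237.98; balance after payment $18,139.33.

$18,139.33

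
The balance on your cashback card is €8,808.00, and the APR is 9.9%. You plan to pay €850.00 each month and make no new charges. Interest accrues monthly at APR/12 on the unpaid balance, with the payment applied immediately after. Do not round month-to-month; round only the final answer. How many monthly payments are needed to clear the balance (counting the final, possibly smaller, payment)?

11 months

Monthly rate r = 9.9%/12 = 0.825% = 0.00825.
Recurrence: B ← B·(1+r) − €850.00.
Month 1: interest €72.67; balance after payment €8,030.67.
Month 2: interest €66.25; balance after payment €7,246.92.
Closed form: n = −ln(1 − rB₀/P)/ln(1+r) = −ln(0.91451)/ln(1.00825) ≈ 10.877, so the balance reaches zero during payment 11.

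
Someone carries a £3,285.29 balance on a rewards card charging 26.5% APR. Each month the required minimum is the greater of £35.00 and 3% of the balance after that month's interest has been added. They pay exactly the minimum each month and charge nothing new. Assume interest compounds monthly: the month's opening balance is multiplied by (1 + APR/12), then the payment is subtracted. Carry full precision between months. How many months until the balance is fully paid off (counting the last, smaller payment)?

Monthly rate r = 26.5%/12 = 2.20833% = 0.0220833.
While 3% of the post-interest balance exceeds £35.00, each month B ← (B·(1+r))·(1 − 0.03), i.e. B shrinks by the factor (1+r)·0.97 = 0.99142.
This holds for months 1–123. Entering month 124 the balance is £1,138.45; 3% of the post-interest balance is now below £35.00, so the flat £35.00 minimum applies from here.
From month 124 a fixed £35.00 at rate r clears £1,138.45 in 59 more payments. Total: 123 + 59 = 182 months.

182 months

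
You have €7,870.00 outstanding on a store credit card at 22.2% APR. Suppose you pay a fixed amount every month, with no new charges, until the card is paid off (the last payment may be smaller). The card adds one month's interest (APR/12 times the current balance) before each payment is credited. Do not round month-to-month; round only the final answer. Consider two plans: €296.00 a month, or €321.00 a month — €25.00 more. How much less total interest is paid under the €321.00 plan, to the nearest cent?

€349.54

Monthly rate r = 22.2%/12 = 1.85% = 0.0185.
At €296.00/mo: n = ⌈−ln(1 − rB₀/P)/ln(1+r)⌉ = 37 payments (last €276.51); total interest = total paid − €7,870.00 = €3,062.51.
At €321.00/mo: 33 payments (last €310.97); total interest €2,712.97.
Interest saved = €3,062.51 − €2,712.97 = €349.54.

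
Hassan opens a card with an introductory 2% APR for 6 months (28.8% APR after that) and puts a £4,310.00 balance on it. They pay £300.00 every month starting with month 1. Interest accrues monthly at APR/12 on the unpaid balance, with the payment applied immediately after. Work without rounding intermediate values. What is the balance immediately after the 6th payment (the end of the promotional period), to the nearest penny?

Promo months 1–6 at r₀ = 2%/12 = 0.00166667; months 7+ at r₁ = 28.8%/12 = 0.024.
After month 6: iterate B ← B·(1+r₀) − £300.00 for 6 months → £2,545.76.

£2,545.76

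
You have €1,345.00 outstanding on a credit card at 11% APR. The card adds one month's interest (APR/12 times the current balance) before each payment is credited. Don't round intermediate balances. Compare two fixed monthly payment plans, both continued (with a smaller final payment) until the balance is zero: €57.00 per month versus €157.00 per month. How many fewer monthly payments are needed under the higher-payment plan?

Monthly rate r = 11%/12 = 0.916667% = 0.00916667.
At €57.00/mo: n = ⌈−ln(1 − rB₀/P)/ln(1+r)⌉ = 27 payments (last €40.55); total interest = total paid − €1,345.00 = €177.55.
At €157.00/mo: 9 payments (last €151.19); total interest €62.19.
Payments saved = 27 − 9 = 18.

18 fewer payments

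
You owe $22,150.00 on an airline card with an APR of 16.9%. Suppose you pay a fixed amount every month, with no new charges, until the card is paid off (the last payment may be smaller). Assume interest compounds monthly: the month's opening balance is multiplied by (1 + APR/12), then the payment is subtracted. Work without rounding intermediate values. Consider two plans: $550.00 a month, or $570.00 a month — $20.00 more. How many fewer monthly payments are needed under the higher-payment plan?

3 fewer payments

Monthly rate r = 16.9%/12 = 1.40833% = 0.0140833.
At $550.00/mo: n = ⌈−ln(1 − rB₀/P)/ln(1+r)⌉ = 60 payments (last $484.14); total interest = total paid − $22,150.00 = $10,784.14.
At $570.00/mo: 57 payments (last $380.02); total interest $10,150.02.
Payments saved = 60 − 57 = 3.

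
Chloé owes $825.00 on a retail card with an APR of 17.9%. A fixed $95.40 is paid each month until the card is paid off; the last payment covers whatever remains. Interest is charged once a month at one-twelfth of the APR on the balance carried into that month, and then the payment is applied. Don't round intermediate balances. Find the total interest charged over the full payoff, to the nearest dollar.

Monthly rate r = 17.9%/12 = 1.49167% = 0.0149167.
Payoff takes n = ⌈−ln(1 − rB₀/P)/ln(1+r)⌉ = ⌈9.328⌉ = 10 payments; the last is $31.41.
Total paid = 9·$95.40 + $31.41 = $890.01.
Total interest = total paid − principal = $890.01 − $825.00 = $65.01.

$65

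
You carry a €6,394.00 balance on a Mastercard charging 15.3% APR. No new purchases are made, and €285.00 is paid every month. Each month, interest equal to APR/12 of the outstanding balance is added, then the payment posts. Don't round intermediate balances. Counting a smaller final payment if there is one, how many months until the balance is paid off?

Monthly rate r = 15.3%/12 = 1.275% = 0.01275.
Recurrence: B ← B·(1+r) − €285.00.
Month 1: interest €81.52; balance after payment €6,190.52.
Month 2: interest €78.93; balance after payment €5,984.45.
Closed form: n = −ln(1 − rB₀/P)/ln(1+r) = −ln(0.71395)/ln(1.01275) ≈ 26.595, so the balance reaches zero during payment 27.

27 payments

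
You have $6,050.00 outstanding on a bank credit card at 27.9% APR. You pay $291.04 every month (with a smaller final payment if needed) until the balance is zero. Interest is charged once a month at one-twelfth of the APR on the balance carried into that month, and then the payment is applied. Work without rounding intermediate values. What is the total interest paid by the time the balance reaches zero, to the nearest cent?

$2,312.06

Monthly rate r = 27.9%/12 = 2.325% = 0.02325.
Payoff takes n = ⌈−ln(1 − rB₀/P)/ln(1+r)⌉ = ⌈28.729⌉ = 29 payments; the last is $212.94.
Total paid = 28·$291.04 + $212.94 = $8,362.06.
Total interest = total paid − principal = $8,362.06 − $6,050.00 = $2,312.06.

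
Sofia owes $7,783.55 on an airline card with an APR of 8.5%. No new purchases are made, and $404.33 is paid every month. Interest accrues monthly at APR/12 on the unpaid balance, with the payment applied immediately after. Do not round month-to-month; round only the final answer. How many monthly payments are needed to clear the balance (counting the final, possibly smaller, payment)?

21 payments

Monthly rate r = 8.5%/12 = 0.708333% = 0.00708333.
Recurrence: B ← B·(1+r) − $404.33.
Month 1: interest $55.13; balance after payment $7,434.35.
Month 2: interest $52.66; balance after payment $7,082.68.
Closed form: n = −ln(1 − rB₀/P)/ln(1+r) = −ln(0.86364)/ln(1.00708) ≈ 20.769, so the balance reaches zero during payment 21.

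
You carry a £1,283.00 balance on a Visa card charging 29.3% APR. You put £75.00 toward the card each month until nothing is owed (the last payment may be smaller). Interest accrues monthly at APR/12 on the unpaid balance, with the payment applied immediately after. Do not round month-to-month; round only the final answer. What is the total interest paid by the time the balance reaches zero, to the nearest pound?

£398

Monthly rate r = 29.3%/12 = 2.44167% = 0.0244167.
Payoff takes n = ⌈−ln(1 − rB₀/P)/ln(1+r)⌉ = ⌈22.416⌉ = 23 payments; the last is £31.42.
Total paid = 22·£75.00 + £31.42 = £1,681.42.
Total interest = total paid − principal = £1,681.42 − £1,283.00 = £398.42.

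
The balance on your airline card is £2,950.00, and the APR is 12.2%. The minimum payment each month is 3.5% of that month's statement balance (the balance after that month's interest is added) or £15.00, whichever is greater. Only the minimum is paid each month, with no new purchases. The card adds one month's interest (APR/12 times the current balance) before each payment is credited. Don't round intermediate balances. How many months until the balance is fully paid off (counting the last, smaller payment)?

Monthly rate r = 12.2%/12 = 1.01667% = 0.0101667.
While 3.5% of the post-interest balance exceeds £15.00, each month B ← (B·(1+r))·(1 − 0.035), i.e. B shrinks by the factor (1+r)·0.965 = 0.97481.
This holds for months 1–77. Entering month 78 the balance is £413.70; 3.5% of the post-interest balance is now below £15.00, so the flat £15.00 minimum applies from here.
From month 78 a fixed £15.00 at rate r clears £413.70 in 33 more payments. Total: 77 + 33 = 110 months.

110 months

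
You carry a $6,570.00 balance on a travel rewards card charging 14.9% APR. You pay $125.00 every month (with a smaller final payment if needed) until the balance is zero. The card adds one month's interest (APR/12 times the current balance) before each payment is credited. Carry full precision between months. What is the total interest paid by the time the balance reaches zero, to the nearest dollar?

$4,140

Monthly rate r = 14.9%/12 = 1.24167% = 0.0124167.
Payoff takes n = ⌈−ln(1 − rB₀/P)/ln(1+r)⌉ = ⌈85.682⌉ = 86 payments; the last is $85.44.
Total paid = 85·$125.00 + $85.44 = $10,710.44.
Total interest = total paid − principal = $10,710.44 − $6,570.00 = $4,140.44.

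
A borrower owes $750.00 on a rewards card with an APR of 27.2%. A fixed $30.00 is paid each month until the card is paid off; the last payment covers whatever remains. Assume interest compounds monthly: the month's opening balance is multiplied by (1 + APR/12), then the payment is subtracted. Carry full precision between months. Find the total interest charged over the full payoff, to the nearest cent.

$369.37

Monthly rate r = 27.2%/12 = 2.26667% = 0.0226667.
Payoff takes n = ⌈−ln(1 − rB₀/P)/ln(1+r)⌉ = ⌈37.310⌉ = 38 payments; the last is $9.37.
Total paid = 37·$30.00 + $9.37 = $1,119.37.
Total interest = total paid − principal = $1,119.37 − $750.00 = $369.37.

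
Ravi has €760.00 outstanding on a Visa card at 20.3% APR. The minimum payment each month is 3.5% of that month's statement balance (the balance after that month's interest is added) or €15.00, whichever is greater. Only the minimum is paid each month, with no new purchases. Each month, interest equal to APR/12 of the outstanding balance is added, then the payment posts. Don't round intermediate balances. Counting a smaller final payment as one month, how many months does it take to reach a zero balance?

Monthly rate r = 20.3%/12 = 1.69167% = 0.0169167.
While 3.5% of the post-interest balance exceeds €15.00, each month B ← (B·(1+r))·(1 − 0.035), i.e. B shrinks by the factor (1+r)·0.965 = 0.98132.
This holds for months 1–32. Entering month 33 the balance is €415.74; 3.5% of the post-interest balance is now below €15.00, so the flat €15.00 minimum applies from here.
From month 33 a fixed €15.00 at rate r clears €415.74 in 38 more payments. Total: 32 + 38 = 70 months.

70 months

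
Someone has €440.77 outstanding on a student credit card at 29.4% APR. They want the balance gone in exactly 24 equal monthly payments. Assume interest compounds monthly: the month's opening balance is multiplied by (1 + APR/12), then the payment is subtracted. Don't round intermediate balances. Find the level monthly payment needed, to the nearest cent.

Monthly rate r = 29.4%/12 = 2.45% = 0.0245.
Level-payment amortization: P = B₀·r / (1 − (1+r)^(−n)) = 440.77·0.0245 / (1 − 1.0245^(−24)).
Denominator 1 − (1+r)^(−24) = 0.440612324.
P = 10.7989 / 0.440612324 ≈ 24.51.

€24.51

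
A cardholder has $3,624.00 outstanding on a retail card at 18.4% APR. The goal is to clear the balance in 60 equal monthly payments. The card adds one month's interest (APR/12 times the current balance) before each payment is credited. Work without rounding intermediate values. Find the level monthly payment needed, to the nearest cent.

Monthly rate r = 18.4%/12 = 1.53333% = 0.0153333.
Level-payment amortization: P = B₀·r / (1 − (1+r)^(−n)) = 3624.00·0.0153333 / (1 − 1.01533^(−60)).
Denominator 1 − (1+r)^(−60) = 0.598688742.
P = 55.568 / 0.598688742 ≈ 92.82.

$92.82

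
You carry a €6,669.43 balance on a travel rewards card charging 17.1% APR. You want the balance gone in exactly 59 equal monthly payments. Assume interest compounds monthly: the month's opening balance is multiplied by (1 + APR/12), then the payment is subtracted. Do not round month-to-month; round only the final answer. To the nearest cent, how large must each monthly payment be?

€167.90

Monthly rate r = 17.1%/12 = 1.425% = 0.01425.
Level-payment amortization: P = B₀·r / (1 − (1+r)^(−n)) = 6669.43·0.01425 / (1 − 1.01425^(−59)).
Denominator 1 − (1+r)^(−59) = 0.566045662.
P = 95.0394 / 0.566045662 ≈ 167.90.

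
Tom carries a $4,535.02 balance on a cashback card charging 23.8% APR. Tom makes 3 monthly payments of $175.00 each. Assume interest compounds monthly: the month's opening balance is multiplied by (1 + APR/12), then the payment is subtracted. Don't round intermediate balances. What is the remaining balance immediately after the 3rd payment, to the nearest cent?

Monthly rate r = 23.8%/12 = 1.98333% = 0.0198333.
Each month: B ← B·(1+r) − $175.00.
Month 1: interest $89.94; balance after payment $4,449.96.
Month 2: interest $88.26; balance after payment $4,363.22.
Month 3: interest $86.54; balance after payment $4,274.76.

$4,274.76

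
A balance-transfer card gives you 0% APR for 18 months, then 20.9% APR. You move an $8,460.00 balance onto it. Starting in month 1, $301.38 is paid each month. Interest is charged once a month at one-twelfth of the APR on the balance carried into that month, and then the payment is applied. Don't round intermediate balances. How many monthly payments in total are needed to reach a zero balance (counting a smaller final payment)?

Promo months 1–18 at r₀ = 0%/12 = 0; months 19+ at r₁ = 20.9%/12 = 0.0174167.
After month 18 (no interest yet): B = $8,460.00 − 18·$301.38 = $3,035.16.
Then at r₁ with $301.38/mo: n₂ = −ln(1 − r₁·B/P)/ln(1+r₁) ≈ 11.17 → 12 more payments.

30 months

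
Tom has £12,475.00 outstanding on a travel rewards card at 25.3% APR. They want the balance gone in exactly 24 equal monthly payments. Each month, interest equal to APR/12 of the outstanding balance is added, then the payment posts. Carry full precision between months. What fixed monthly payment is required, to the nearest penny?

Monthly rate r = 25.3%/12 = 2.10833% = 0.0210833.
Level-payment amortization: P = B₀·r / (1 − (1+r)^(−n)) = 12475.00·0.0210833 / (1 − 1.02108^(−24)).
Denominator 1 − (1+r)^(−24) = 0.39391784.
P = 263.015 / 0.39391784 ≈ 667.69.

£667.69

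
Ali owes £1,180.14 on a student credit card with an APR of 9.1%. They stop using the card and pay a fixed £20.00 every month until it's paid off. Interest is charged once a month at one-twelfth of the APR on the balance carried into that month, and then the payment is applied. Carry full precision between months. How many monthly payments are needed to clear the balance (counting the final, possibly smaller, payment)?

79 months

Monthly rate r = 9.1%/12 = 0.758333% = 0.00758333.
Recurrence: B ← B·(1+r) − £20.00.
Month 1: interest £8.95; balance after payment £1,169.09.
Month 2: interest £8.87; balance after payment £1,157.95.
Closed form: n = −ln(1 − rB₀/P)/ln(1+r) = −ln(0.55253)/ln(1.00758) ≈ 78.527, so the balance reaches zero during payment 79.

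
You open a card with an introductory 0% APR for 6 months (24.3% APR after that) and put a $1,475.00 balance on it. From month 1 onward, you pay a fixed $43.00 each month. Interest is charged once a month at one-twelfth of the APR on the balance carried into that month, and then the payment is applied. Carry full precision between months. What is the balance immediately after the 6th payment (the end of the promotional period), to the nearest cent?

Promo months 1–6 at r₀ = 0%/12 = 0; months 7+ at r₁ = 24.3%/12 = 0.02025.
After month 6 (no interest yet): B = $1,475.00 − 6·$43.00 = $1,217.00.

$1,217.00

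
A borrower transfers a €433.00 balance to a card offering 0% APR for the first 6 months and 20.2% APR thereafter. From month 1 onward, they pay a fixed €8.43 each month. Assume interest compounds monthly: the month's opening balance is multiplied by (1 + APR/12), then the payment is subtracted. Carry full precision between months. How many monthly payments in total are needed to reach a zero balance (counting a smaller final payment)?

93 payments

Promo months 1–6 at r₀ = 0%/12 = 0; months 7+ at r₁ = 20.2%/12 = 0.0168333.
After month 6 (no interest yet): B = €433.00 − 6·€8.43 = €382.42.
Then at r₁ with €8.43/mo: n₂ = −ln(1 − r₁·B/P)/ln(1+r₁) ≈ 86.40 → 87 more payments.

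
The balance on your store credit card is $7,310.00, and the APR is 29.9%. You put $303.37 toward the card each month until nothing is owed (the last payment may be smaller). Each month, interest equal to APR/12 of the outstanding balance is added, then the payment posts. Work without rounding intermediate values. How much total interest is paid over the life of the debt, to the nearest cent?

Monthly rate r = 29.9%/12 = 2.49167% = 0.0249167.
Payoff takes n = ⌈−ln(1 − rB₀/P)/ln(1+r)⌉ = ⌈37.270⌉ = 38 payments; the last is $82.73.
Total paid = 37·$303.37 + $82.73 = $11,307.42.
Total interest = total paid − principal = $11,307.42 − $7,310.00 = $3,997.42.

$3,997.42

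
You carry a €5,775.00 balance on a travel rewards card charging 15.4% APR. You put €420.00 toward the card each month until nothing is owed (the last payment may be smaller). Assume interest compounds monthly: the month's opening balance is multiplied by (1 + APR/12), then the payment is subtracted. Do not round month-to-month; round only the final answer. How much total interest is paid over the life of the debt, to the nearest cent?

Monthly rate r = 15.4%/12 = 1.28333% = 0.0128333.
Payoff takes n = ⌈−ln(1 − rB₀/P)/ln(1+r)⌉ = ⌈15.225⌉ = 16 payments; the last is €94.86.
Total paid = 15·€420.00 + €94.86 = €6,394.86.
Total interest = total paid − principal = €6,394.86 − €5,775.00 = €619.86.

€619.86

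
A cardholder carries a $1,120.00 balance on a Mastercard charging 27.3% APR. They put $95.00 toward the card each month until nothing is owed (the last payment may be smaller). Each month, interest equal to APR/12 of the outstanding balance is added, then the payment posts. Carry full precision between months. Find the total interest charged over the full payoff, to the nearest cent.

Monthly rate r = 27.3%/12 = 2.275% = 0.02275.
Payoff takes n = ⌈−ln(1 − rB₀/P)/ln(1+r)⌉ = ⌈13.881⌉ = 14 payments; the last is $83.84.
Total paid = 13·$95.00 + $83.84 = $1,318.84.
Total interest = total paid − principal = $1,318.84 − $1,120.00 = $198.84.

$198.84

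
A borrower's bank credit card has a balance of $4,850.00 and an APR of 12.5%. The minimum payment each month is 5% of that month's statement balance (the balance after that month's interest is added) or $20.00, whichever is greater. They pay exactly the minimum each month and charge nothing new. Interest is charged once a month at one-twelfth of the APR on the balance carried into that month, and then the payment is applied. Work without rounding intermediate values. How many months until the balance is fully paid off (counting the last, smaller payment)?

Monthly rate r = 12.5%/12 = 1.04167% = 0.0104167.
While 5% of the post-interest balance exceeds $20.00, each month B ← (B·(1+r))·(1 − 0.05), i.e. B shrinks by the factor (1+r)·0.95 = 0.9599.
This holds for months 1–62. Entering month 63 the balance is $383.39; 5% of the post-interest balance is now below $20.00, so the flat $20.00 minimum applies from here.
From month 63 a fixed $20.00 at rate r clears $383.39 in 22 more payments. Total: 62 + 22 = 84 months.

84 months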